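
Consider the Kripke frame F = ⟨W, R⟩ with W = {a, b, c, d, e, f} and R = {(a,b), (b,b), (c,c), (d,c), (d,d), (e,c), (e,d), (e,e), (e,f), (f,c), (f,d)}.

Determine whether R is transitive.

Transitive: yes — every two-step R-path is closed by a direct edge.

Yes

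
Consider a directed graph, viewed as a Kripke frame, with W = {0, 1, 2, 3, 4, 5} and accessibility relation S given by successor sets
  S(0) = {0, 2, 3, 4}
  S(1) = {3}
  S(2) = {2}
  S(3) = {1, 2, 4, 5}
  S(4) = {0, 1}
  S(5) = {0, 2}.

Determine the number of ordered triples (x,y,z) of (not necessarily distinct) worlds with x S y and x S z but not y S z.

26

Enumerating: (0,2,0), (0,2,3), (0,2,4), (0,3,0), (0,3,3), (0,4,2), (0,4,3), (0,4,4), (1,3,3), (3,1,1), (3,1,2), (3,1,4), … and 14 more.
Total: 26.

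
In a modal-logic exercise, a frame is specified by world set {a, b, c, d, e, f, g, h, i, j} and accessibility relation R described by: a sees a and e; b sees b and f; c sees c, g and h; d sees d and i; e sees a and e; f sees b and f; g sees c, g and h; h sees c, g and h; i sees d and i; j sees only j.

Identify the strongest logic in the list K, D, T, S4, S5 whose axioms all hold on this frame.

S5

Serial (axiom D): yes — every world has a successor (e.g. a R a).
Reflexive (axiom T): yes — every world is R-related to itself.
Transitive (axiom 4): yes — every two-step R-path is closed by a direct edge.
Euclidean (axiom 5): yes — any two successors of a common world are R-related.
So F validates K, D, T, S4, S5. The strongest is S5.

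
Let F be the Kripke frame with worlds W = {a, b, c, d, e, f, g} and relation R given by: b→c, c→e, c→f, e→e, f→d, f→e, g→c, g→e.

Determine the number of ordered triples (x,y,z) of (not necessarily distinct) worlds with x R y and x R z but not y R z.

8

Enumerating: (b,c,c), (c,e,f), (c,f,f), (f,d,d), (f,d,e), (f,e,d), (g,c,c), (g,e,c).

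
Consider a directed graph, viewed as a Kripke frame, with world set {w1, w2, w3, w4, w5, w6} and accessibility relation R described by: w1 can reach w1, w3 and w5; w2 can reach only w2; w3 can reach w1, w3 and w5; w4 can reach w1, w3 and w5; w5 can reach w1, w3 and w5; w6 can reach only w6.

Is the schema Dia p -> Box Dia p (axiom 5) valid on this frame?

Axiom 5 corresponds to the accessibility relation being Euclidean.
Euclidean: yes — any two successors of a common world are R-related.

Yes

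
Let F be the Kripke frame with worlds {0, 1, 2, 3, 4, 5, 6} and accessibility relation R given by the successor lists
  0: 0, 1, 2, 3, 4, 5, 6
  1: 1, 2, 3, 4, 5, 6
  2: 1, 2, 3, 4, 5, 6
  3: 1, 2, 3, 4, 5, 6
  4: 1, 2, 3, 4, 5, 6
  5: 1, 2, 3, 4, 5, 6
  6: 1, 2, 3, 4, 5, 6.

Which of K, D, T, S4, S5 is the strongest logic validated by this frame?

Serial (axiom D): yes — every world has a successor (e.g. 0 R 0).
Reflexive (axiom T): yes — every world is R-related to itself.
Transitive (axiom 4): yes — every two-step R-path is closed by a direct edge.
Euclidean (axiom 5): no — 0 R 1 and 0 R 0, but not 1 R 0.
So F validates K, D, T, S4; S5 would additionally require R to be Euclidean. The strongest is S4.

S4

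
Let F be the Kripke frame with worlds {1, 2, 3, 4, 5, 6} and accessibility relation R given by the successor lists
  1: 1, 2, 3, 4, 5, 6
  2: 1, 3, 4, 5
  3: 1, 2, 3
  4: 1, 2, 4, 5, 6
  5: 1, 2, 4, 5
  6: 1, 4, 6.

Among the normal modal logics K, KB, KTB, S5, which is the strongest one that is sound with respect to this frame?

KB

Symmetric (axiom B): yes — every pair in R has its reverse in R.
Reflexive (axiom T): no — 2 is not related to itself.
Euclidean (axiom 5): no — 1 R 2 and 1 R 6, but not 2 R 6.
So F validates K, KB; KTB would additionally require R to be reflexive. The strongest is KB.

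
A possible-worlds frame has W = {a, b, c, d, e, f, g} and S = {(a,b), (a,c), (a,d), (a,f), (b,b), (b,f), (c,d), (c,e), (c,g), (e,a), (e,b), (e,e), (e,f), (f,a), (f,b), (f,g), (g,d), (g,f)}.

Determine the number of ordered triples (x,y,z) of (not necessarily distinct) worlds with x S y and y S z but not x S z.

Enumerating: (a,c,e), (a,c,g), (a,f,a), (a,f,g), (b,f,a), (b,f,g), (c,e,a), (c,e,b), (c,e,f), (c,g,f), (e,a,c), (e,a,d), … and 10 more.
Total: 22.

22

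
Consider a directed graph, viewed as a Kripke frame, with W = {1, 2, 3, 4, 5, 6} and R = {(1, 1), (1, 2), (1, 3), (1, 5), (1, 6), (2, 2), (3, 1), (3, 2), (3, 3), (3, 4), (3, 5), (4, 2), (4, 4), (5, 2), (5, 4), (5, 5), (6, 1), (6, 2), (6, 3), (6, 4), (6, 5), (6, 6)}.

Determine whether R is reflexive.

Reflexive: yes — every world is R-related to itself.

Yes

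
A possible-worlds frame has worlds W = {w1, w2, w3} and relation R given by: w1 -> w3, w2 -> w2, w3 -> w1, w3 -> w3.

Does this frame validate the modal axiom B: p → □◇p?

By correspondence theory, B is valid on a frame iff R is symmetric.
Symmetric: yes — every pair in R has its reverse in R.

Yes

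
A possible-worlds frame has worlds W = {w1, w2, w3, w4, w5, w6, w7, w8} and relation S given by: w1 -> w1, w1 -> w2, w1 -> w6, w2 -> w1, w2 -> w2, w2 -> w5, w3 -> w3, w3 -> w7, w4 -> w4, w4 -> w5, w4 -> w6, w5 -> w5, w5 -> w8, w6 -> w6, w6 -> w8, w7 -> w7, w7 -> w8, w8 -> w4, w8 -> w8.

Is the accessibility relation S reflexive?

Reflexive: yes — every world is S-related to itself.

Yes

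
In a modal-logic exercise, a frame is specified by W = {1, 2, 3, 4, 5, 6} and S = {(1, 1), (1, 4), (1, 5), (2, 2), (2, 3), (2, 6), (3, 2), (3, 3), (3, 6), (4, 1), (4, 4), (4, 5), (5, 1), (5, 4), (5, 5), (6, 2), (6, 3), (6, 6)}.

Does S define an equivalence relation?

Reflexive: yes — every world is S-related to itself.
Symmetric: yes — every pair in S has its reverse in S.
Transitive: yes — every two-step S-path is closed by a direct edge.
So S is an equivalence relation.

Yes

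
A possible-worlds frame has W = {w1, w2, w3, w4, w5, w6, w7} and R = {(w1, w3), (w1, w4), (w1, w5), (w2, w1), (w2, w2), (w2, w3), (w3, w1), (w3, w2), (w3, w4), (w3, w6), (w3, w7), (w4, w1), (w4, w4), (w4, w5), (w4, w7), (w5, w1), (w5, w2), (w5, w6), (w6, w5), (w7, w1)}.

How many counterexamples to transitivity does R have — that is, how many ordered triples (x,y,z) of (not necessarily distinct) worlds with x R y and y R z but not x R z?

Enumerating: (w1,w3,w1), (w1,w3,w2), (w1,w3,w6), (w1,w3,w7), (w1,w4,w1), (w1,w4,w7), (w1,w5,w1), (w1,w5,w2), (w1,w5,w6), (w2,w1,w4), (w2,w1,w5), (w2,w3,w4), … and 21 more.
Total: 33.

33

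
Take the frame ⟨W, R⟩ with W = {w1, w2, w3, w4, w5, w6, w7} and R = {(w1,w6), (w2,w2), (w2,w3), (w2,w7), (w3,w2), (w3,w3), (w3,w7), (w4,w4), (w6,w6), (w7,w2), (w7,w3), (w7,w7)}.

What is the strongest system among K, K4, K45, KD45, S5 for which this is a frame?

K45

Transitive (axiom 4): yes — every two-step R-path is closed by a direct edge.
Euclidean (axiom 5): yes — any two successors of a common world are R-related.
Serial (axiom D): no — w5 has no R-successor.
Reflexive (axiom T): no — w1 is not related to itself.
So F validates K, K4, K45; KD45 would additionally require R to be serial. The strongest is K45.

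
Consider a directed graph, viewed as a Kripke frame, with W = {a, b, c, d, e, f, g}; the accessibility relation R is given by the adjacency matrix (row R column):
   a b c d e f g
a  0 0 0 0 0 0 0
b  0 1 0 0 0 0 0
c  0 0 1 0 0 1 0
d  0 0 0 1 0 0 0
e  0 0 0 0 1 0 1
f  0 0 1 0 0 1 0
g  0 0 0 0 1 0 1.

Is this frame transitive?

Transitive: yes — every two-step R-path is closed by a direct edge.

Yes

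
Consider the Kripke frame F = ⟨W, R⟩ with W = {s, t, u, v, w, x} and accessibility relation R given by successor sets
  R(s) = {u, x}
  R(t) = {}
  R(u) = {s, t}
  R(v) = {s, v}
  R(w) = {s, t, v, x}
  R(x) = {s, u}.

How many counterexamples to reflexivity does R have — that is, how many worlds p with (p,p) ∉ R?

5

Enumerating: s, t, u, w, x.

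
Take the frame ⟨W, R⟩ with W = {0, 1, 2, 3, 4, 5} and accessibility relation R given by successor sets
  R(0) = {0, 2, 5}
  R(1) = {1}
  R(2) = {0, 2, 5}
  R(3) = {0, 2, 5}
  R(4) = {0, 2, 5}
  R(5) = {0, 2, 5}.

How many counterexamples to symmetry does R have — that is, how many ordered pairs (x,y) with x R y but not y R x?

Enumerating: (3,0), (3,2), (3,5), (4,0), (4,2), (4,5).

6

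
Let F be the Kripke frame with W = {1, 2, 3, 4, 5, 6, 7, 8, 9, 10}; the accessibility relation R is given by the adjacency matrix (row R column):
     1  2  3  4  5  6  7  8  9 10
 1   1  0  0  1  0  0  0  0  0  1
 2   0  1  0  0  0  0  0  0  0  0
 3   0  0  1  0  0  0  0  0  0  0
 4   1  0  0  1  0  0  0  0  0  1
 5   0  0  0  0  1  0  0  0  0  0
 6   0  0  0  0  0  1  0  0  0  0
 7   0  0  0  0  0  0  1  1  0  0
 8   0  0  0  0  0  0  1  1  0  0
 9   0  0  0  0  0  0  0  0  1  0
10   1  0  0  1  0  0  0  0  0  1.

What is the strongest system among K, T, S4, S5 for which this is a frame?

S5

Reflexive (axiom T): yes — every world is R-related to itself.
Transitive (axiom 4): yes — every two-step R-path is closed by a direct edge.
Euclidean (axiom 5): yes — any two successors of a common world are R-related.
So F validates K, T, S4, S5. The strongest is S5.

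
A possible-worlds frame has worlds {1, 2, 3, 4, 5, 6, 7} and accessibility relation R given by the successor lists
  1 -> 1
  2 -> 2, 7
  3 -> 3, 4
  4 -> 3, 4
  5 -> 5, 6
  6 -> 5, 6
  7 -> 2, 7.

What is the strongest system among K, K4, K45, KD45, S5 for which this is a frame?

Transitive (axiom 4): yes — every two-step R-path is closed by a direct edge.
Euclidean (axiom 5): yes — any two successors of a common world are R-related.
Serial (axiom D): yes — every world has a successor (e.g. 1 R 1).
Reflexive (axiom T): yes — every world is R-related to itself.
So F validates K, K4, K45, KD45, S5. The strongest is S5.

S5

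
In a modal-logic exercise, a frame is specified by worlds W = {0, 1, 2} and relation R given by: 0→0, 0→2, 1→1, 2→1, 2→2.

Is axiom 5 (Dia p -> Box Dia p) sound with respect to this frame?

No

By correspondence theory, 5 is valid on a frame iff R is Euclidean.
Euclidean: no — 0 R 2 and 0 R 0, but not 2 R 0.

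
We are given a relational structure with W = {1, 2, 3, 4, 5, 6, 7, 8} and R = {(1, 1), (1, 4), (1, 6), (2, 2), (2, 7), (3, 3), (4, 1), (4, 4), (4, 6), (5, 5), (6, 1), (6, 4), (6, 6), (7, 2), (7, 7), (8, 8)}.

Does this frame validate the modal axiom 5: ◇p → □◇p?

By correspondence theory, 5 is valid on a frame iff R is Euclidean.
Euclidean: yes — any two successors of a common world are R-related.

Yes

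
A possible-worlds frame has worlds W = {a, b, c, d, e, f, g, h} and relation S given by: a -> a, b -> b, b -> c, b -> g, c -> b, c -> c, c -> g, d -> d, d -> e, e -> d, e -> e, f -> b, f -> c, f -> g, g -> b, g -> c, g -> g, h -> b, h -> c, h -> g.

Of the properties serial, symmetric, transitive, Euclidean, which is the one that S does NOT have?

symmetric

Serial: yes — every world has a successor (e.g. a S a).
Symmetric: no — f S b but not b S f.
Transitive: yes — every two-step S-path is closed by a direct edge.
Euclidean: yes — any two successors of a common world are S-related.
Only symmetric fails.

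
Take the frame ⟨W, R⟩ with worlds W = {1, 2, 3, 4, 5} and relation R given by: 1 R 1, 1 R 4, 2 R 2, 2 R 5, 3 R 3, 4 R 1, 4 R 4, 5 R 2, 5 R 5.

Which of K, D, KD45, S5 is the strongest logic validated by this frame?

Serial (axiom D): yes — every world has a successor (e.g. 1 R 1).
Euclidean (axiom 5): yes — any two successors of a common world are R-related.
Transitive (axiom 4): yes — every two-step R-path is closed by a direct edge.
Reflexive (axiom T): yes — every world is R-related to itself.
So F validates K, D, KD45, S5. The strongest is S5.

S5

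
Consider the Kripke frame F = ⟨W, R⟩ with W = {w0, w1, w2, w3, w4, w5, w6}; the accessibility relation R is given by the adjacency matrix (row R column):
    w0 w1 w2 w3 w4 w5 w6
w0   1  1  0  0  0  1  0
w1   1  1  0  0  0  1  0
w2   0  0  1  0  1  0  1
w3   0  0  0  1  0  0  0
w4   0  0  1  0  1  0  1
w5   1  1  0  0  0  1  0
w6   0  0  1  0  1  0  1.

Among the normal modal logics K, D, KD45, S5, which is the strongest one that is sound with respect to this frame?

S5

Serial (axiom D): yes — every world has a successor (e.g. w0 R w0).
Euclidean (axiom 5): yes — any two successors of a common world are R-related.
Transitive (axiom 4): yes — every two-step R-path is closed by a direct edge.
Reflexive (axiom T): yes — every world is R-related to itself.
So F validates K, D, KD45, S5. The strongest is S5.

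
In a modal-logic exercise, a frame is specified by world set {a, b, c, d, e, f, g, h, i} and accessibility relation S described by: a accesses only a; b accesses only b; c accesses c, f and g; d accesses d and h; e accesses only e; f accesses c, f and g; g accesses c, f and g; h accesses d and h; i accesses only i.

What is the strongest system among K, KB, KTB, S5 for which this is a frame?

S5

Symmetric (axiom B): yes — every pair in S has its reverse in S.
Reflexive (axiom T): yes — every world is S-related to itself.
Euclidean (axiom 5): yes — any two successors of a common world are S-related.
So F validates K, KB, KTB, S5. The strongest is S5.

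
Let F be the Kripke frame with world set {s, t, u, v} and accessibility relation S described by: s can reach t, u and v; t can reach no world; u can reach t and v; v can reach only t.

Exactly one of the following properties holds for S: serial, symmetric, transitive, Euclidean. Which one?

Serial: no — t has no S-successor.
Symmetric: no — s S t but not t S s.
Transitive: yes — every two-step S-path is closed by a direct edge.
Euclidean: no — s S t and s S u, but not t S u.
Only transitive holds.

transitive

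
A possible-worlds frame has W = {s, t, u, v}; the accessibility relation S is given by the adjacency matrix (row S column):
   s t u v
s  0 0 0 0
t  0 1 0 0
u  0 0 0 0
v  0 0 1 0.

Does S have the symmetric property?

Symmetric: no — v S u but not u S v.

No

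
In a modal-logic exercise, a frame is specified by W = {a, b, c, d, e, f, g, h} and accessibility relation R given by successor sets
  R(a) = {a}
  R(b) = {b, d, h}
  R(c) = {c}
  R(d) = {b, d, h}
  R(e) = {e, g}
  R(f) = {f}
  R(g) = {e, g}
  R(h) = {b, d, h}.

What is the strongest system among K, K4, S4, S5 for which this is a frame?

Transitive (axiom 4): yes — every two-step R-path is closed by a direct edge.
Reflexive (axiom T): yes — every world is R-related to itself.
Euclidean (axiom 5): yes — any two successors of a common world are R-related.
So F validates K, K4, S4, S5. The strongest is S5.

S5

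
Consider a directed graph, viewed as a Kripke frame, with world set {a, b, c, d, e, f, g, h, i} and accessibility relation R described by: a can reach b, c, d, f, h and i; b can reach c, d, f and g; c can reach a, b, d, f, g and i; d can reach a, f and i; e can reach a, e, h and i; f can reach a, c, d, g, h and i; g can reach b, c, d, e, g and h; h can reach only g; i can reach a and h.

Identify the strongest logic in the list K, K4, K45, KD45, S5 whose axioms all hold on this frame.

K

Transitive (axiom 4): no — a R b and b R g, but not a R g.
Euclidean (axiom 5): no — a R b and a R h, but not b R h.
Serial (axiom D): yes — every world has a successor (e.g. a R b).
Reflexive (axiom T): no — a is not related to itself.
So F validates K; K4 would additionally require R to be transitive. The strongest is K.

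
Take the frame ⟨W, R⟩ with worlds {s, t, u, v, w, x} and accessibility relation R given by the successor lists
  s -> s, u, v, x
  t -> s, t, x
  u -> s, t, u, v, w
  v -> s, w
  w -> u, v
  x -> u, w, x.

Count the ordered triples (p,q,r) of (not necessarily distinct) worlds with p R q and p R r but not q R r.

28

Enumerating: (s,u,x), (s,v,u), (s,v,v), (s,v,x), (s,x,s), (s,x,v), (t,s,t), (t,x,s), (t,x,t), (u,s,t), (u,s,w), (u,t,u), … and 16 more.
Total: 28.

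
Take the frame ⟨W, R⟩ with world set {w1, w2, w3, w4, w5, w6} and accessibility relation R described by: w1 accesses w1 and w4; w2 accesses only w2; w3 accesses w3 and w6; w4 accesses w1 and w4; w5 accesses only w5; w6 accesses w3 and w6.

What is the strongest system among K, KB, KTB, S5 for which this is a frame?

S5

Symmetric (axiom B): yes — every pair in R has its reverse in R.
Reflexive (axiom T): yes — every world is R-related to itself.
Euclidean (axiom 5): yes — any two successors of a common world are R-related.
So F validates K, KB, KTB, S5. The strongest is S5.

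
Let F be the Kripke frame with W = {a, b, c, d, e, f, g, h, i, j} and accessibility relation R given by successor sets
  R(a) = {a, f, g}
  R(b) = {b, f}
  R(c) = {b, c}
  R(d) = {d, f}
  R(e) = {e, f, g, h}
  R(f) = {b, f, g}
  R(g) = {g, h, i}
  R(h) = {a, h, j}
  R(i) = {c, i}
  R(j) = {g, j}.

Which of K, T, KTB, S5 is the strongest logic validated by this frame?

Reflexive (axiom T): yes — every world is R-related to itself.
Symmetric (axiom B): no — a R f but not f R a.
Euclidean (axiom 5): no — a R g and a R f, but not g R f.
So F validates K, T; KTB would additionally require R to be symmetric. The strongest is T.

T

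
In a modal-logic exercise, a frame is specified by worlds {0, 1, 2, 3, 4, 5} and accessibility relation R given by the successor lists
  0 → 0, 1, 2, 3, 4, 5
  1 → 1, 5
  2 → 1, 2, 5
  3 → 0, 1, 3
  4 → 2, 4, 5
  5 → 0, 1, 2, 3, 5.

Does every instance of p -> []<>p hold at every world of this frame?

No

The schema B characterises exactly the symmetric frames.
Symmetric: no — 0 R 1 but not 1 R 0.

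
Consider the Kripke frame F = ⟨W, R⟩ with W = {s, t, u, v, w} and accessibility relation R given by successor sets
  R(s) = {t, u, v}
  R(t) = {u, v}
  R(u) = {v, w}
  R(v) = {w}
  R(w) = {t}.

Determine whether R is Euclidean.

No

Euclidean: no — s R u and s R t, but not u R t.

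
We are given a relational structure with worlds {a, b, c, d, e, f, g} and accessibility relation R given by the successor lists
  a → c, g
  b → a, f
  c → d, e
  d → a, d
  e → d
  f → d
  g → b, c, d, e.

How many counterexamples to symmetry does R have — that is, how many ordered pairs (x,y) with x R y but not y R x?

Enumerating: (a,c), (a,g), (b,a), (b,f), (c,d), (c,e), (d,a), (e,d), (f,d), (g,b), (g,c), (g,d), (g,e).

13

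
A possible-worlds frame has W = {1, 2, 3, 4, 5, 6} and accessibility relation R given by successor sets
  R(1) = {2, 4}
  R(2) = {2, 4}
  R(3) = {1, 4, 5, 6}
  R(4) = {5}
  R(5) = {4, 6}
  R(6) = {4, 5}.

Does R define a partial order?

Reflexive: no — 1 is not related to itself.
Transitive: no — 1 R 4 and 4 R 5, but not 1 R 5.
Antisymmetric: no — 4 R 5 and 5 R 4 with 4 ≠ 5.
So R is not a partial order.

No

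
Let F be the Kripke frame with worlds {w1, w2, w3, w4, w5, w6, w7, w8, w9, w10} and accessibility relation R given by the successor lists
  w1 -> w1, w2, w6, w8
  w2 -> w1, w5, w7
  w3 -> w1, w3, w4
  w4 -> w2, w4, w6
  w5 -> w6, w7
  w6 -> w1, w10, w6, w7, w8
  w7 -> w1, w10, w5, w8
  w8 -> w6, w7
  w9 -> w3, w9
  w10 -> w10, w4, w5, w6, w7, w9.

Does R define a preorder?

Reflexive: no — w2 is not related to itself.
Transitive: no — w1 R w2 and w2 R w5, but not w1 R w5.
So R is not a preorder.

No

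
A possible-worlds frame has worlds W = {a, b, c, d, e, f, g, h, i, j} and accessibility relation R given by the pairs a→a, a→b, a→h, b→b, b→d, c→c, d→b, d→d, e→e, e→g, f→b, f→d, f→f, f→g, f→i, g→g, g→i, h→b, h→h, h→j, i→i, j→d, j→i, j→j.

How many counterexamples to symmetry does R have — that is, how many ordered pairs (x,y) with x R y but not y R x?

Enumerating: (a,b), (a,h), (e,g), (f,b), (f,d), (f,g), (f,i), (g,i), (h,b), (h,j), (j,d), (j,i).

12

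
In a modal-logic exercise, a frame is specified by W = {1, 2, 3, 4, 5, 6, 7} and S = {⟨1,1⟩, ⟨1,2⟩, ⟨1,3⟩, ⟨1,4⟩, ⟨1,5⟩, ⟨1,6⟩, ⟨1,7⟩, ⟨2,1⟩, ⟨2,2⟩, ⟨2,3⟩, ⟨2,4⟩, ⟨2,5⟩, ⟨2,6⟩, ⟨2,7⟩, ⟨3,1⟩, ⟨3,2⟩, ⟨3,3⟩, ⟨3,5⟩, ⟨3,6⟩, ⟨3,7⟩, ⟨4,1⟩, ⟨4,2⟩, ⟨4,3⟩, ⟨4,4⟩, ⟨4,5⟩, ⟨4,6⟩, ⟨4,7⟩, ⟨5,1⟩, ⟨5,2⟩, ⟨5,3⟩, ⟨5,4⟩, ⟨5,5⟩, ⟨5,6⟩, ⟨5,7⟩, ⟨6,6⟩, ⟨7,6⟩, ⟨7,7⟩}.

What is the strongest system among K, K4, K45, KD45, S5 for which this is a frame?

K

Transitive (axiom 4): no — 3 S 1 and 1 S 4, but not 3 S 4.
Euclidean (axiom 5): no — 1 S 3 and 1 S 4, but not 3 S 4.
Serial (axiom D): yes — every world has a successor (e.g. 1 S 1).
Reflexive (axiom T): yes — every world is S-related to itself.
So F validates K; K4 would additionally require S to be transitive. The strongest is K.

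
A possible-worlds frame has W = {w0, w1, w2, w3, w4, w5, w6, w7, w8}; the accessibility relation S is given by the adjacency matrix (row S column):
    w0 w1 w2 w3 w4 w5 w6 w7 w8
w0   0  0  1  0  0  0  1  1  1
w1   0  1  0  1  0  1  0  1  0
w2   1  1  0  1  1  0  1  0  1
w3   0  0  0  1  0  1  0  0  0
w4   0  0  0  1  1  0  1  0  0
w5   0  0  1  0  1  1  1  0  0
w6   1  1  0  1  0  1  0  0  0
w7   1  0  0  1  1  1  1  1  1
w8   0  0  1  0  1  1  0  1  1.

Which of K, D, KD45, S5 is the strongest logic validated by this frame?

Serial (axiom D): yes — every world has a successor (e.g. w0 S w2).
Euclidean (axiom 5): no — w0 S w2 and w0 S w7, but not w2 S w7.
Transitive (axiom 4): no — w0 S w2 and w2 S w1, but not w0 S w1.
Reflexive (axiom T): no — w0 is not related to itself.
So F validates K, D; KD45 would additionally require S to be Euclidean and transitive. The strongest is D.

D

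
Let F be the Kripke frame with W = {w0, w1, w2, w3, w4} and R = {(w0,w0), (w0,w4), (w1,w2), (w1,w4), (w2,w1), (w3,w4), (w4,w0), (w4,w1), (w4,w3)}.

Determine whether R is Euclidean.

Euclidean: no — w1 R w2 and w1 R w4, but not w2 R w4.

No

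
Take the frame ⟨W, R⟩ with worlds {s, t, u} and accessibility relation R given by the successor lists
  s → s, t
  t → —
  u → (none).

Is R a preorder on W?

Reflexive: no — t is not related to itself.
Transitive: yes — every two-step R-path is closed by a direct edge.
So R is not a preorder.

No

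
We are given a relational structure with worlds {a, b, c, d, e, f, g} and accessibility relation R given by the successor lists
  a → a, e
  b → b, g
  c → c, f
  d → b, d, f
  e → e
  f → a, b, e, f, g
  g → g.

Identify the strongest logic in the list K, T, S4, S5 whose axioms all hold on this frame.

Reflexive (axiom T): yes — every world is R-related to itself.
Transitive (axiom 4): no — c R f and f R a, but not c R a.
Euclidean (axiom 5): no — d R b and d R f, but not b R f.
So F validates K, T; S4 would additionally require R to be transitive. The strongest is T.

T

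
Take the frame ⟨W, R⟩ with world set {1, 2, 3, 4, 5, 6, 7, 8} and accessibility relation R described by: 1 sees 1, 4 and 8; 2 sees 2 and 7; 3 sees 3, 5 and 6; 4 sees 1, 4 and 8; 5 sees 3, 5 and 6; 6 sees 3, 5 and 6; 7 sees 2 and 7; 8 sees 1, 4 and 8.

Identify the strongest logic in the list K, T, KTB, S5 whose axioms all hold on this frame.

S5

Reflexive (axiom T): yes — every world is R-related to itself.
Symmetric (axiom B): yes — every pair in R has its reverse in R.
Euclidean (axiom 5): yes — any two successors of a common world are R-related.
So F validates K, T, KTB, S5. The strongest is S5.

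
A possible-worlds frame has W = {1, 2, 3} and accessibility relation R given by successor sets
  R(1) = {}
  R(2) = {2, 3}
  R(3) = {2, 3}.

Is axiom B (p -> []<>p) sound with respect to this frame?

Axiom B corresponds to the accessibility relation being symmetric.
Symmetric: yes — every pair in R has its reverse in R.

Yes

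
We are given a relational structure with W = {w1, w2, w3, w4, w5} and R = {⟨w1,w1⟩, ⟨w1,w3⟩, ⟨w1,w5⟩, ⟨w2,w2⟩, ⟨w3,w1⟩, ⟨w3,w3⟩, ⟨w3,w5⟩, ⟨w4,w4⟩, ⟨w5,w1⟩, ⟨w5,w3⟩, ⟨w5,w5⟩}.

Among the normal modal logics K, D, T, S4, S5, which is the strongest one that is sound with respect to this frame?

Serial (axiom D): yes — every world has a successor (e.g. w1 R w1).
Reflexive (axiom T): yes — every world is R-related to itself.
Transitive (axiom 4): yes — every two-step R-path is closed by a direct edge.
Euclidean (axiom 5): yes — any two successors of a common world are R-related.
So F validates K, D, T, S4, S5. The strongest is S5.

S5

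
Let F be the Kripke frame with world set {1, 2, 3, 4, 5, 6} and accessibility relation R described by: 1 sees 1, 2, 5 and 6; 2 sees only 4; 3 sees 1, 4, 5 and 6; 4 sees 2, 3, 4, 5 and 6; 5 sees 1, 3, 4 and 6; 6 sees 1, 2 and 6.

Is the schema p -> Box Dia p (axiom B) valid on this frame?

Axiom B corresponds to the accessibility relation being symmetric.
Symmetric: no — 1 R 2 but not 2 R 1.

No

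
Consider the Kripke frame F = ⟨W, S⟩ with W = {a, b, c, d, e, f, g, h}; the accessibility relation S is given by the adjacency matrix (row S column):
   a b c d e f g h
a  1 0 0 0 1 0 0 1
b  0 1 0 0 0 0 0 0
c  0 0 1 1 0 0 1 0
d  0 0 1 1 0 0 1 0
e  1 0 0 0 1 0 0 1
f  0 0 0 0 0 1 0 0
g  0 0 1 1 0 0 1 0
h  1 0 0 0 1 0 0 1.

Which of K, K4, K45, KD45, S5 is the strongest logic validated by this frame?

Transitive (axiom 4): yes — every two-step S-path is closed by a direct edge.
Euclidean (axiom 5): yes — any two successors of a common world are S-related.
Serial (axiom D): yes — every world has a successor (e.g. a S a).
Reflexive (axiom T): yes — every world is S-related to itself.
So F validates K, K4, K45, KD45, S5. The strongest is S5.

S5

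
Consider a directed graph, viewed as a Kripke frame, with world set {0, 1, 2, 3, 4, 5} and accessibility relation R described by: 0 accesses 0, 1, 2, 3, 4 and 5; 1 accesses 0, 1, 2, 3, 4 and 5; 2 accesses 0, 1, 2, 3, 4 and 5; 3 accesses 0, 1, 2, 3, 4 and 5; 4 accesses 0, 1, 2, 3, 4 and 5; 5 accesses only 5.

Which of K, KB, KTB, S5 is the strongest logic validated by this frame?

Symmetric (axiom B): no — 0 R 5 but not 5 R 0.
Reflexive (axiom T): yes — every world is R-related to itself.
Euclidean (axiom 5): no — 0 R 5 and 0 R 1, but not 5 R 1.
So F validates K; KB would additionally require R to be symmetric. The strongest is K.

K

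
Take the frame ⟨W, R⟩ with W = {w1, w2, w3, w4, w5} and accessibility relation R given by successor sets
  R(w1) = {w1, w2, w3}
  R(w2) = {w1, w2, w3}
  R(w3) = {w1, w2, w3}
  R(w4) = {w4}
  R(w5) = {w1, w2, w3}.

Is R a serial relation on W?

Yes

Serial: yes — every world has a successor (e.g. w1 R w1).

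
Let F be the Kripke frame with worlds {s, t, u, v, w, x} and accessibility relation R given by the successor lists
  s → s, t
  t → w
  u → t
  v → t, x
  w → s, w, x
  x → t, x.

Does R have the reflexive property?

Reflexive: no — t is not related to itself.

No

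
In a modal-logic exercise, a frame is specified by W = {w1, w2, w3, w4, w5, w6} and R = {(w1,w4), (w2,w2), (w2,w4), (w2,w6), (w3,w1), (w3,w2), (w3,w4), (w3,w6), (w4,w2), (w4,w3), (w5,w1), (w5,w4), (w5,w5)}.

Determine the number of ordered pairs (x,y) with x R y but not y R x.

Enumerating: (w1,w4), (w2,w6), (w3,w1), (w3,w2), (w3,w6), (w5,w1), (w5,w4).

7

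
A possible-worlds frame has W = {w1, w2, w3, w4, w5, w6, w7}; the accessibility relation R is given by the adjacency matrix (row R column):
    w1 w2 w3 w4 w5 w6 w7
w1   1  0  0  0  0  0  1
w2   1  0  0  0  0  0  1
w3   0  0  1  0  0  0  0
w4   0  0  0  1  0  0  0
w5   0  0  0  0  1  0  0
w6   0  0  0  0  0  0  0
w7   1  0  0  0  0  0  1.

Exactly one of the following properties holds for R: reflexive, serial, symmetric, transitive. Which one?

Reflexive: no — w2 is not related to itself.
Serial: no — w6 has no R-successor.
Symmetric: no — w2 R w1 but not w1 R w2.
Transitive: yes — every two-step R-path is closed by a direct edge.
Only transitive holds.

transitive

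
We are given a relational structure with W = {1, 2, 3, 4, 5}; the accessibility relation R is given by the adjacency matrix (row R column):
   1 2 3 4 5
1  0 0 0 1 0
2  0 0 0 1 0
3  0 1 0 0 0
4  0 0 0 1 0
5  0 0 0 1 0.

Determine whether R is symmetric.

No

Symmetric: no — 1 R 4 but not 4 R 1.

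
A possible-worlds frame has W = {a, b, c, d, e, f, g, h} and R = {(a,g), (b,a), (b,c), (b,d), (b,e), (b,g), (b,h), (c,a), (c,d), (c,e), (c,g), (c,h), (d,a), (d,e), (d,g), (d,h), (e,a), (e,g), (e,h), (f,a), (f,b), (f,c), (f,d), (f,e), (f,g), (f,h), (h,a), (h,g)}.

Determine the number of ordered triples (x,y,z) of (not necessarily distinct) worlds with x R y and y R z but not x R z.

0

R is transitive; there are no such tuples.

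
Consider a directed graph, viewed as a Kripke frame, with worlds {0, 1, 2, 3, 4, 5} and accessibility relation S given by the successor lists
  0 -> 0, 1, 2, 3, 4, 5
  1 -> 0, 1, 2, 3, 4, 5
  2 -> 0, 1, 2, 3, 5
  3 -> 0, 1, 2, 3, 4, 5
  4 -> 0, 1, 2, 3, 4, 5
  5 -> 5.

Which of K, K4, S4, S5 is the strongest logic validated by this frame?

K

Transitive (axiom 4): no — 2 S 0 and 0 S 4, but not 2 S 4.
Reflexive (axiom T): yes — every world is S-related to itself.
Euclidean (axiom 5): no — 0 S 2 and 0 S 4, but not 2 S 4.
So F validates K; K4 would additionally require S to be transitive. The strongest is K.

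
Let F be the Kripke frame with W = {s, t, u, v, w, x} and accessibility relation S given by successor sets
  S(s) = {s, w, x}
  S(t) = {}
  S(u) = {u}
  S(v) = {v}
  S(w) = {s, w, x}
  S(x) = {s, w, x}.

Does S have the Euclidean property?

Euclidean: yes — any two successors of a common world are S-related.

Yes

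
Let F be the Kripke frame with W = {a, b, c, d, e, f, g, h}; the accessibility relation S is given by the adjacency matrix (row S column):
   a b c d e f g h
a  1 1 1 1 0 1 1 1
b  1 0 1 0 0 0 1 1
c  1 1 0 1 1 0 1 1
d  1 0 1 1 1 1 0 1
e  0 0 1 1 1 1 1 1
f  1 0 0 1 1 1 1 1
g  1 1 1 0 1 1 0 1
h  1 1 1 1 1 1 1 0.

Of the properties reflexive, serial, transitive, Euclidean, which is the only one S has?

serial

Reflexive: no — b is not related to itself.
Serial: yes — every world has a successor (e.g. a S a).
Transitive: no — a S c and c S e, but not a S e.
Euclidean: no — a S b and a S d, but not b S d.
Only serial holds.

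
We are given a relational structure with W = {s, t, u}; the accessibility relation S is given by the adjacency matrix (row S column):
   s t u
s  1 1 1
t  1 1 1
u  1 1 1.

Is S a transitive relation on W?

Yes

Transitive: yes — every two-step S-path is closed by a direct edge.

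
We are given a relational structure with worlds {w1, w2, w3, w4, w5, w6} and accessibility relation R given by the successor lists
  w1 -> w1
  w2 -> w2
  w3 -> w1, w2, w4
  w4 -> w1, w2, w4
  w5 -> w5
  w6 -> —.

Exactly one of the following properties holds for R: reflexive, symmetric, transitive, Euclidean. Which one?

transitive

Reflexive: no — w3 is not related to itself.
Symmetric: no — w3 R w1 but not w1 R w3.
Transitive: yes — every two-step R-path is closed by a direct edge.
Euclidean: no — w3 R w1 and w3 R w2, but not w1 R w2.
Only transitive holds.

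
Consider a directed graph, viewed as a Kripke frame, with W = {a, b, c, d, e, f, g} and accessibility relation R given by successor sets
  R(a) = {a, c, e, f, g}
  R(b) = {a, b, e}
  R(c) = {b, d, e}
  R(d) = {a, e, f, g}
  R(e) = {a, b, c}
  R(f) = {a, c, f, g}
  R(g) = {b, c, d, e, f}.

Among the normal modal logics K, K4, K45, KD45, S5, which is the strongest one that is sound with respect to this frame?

K

Transitive (axiom 4): no — a R c and c R b, but not a R b.
Euclidean (axiom 5): no — a R c and a R f, but not c R f.
Serial (axiom D): yes — every world has a successor (e.g. a R a).
Reflexive (axiom T): no — c is not related to itself.
So F validates K; K4 would additionally require R to be transitive. The strongest is K.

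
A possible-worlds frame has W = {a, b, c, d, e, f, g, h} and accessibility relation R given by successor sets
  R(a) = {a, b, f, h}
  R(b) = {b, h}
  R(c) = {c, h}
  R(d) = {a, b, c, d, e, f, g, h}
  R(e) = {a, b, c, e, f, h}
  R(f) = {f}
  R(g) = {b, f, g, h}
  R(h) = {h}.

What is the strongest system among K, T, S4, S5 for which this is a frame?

Reflexive (axiom T): yes — every world is R-related to itself.
Transitive (axiom 4): yes — every two-step R-path is closed by a direct edge.
Euclidean (axiom 5): no — a R b and a R f, but not b R f.
So F validates K, T, S4; S5 would additionally require R to be Euclidean. The strongest is S4.

S4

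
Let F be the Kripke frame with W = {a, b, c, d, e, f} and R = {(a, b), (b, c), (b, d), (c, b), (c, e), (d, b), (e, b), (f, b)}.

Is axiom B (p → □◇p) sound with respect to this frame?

No

The schema B characterises exactly the symmetric frames.
Symmetric: no — a R b but not b R a.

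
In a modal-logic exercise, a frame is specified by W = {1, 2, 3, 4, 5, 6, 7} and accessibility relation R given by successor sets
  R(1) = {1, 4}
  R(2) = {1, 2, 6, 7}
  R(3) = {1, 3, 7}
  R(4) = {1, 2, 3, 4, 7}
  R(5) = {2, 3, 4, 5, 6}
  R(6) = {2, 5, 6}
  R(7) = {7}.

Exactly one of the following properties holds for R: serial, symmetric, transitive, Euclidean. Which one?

serial

Serial: yes — every world has a successor (e.g. 1 R 1).
Symmetric: no — 2 R 1 but not 1 R 2.
Transitive: no — 1 R 4 and 4 R 2, but not 1 R 2.
Euclidean: no — 2 R 1 and 2 R 6, but not 1 R 6.
Only serial holds.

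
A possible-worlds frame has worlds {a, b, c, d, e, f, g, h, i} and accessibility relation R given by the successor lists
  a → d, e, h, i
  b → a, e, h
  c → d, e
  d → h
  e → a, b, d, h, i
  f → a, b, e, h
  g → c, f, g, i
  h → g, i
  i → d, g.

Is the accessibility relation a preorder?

Reflexive: no — a is not related to itself.
Transitive: no — a R e and e R b, but not a R b.
So R is not a preorder.

No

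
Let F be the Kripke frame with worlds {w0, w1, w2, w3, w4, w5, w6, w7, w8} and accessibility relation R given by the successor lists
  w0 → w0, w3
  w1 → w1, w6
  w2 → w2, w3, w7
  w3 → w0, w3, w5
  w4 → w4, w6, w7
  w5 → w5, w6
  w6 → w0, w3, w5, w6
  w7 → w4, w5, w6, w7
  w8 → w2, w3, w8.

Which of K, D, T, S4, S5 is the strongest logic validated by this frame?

Serial (axiom D): yes — every world has a successor (e.g. w0 R w0).
Reflexive (axiom T): yes — every world is R-related to itself.
Transitive (axiom 4): no — w0 R w3 and w3 R w5, but not w0 R w5.
Euclidean (axiom 5): no — w2 R w3 and w2 R w7, but not w3 R w7.
So F validates K, D, T; S4 would additionally require R to be transitive. The strongest is T.

T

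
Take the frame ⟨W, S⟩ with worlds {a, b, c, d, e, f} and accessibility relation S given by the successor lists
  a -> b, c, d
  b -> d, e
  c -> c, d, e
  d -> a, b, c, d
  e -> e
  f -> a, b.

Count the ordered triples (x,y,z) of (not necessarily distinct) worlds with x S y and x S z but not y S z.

Enumerating: (a,b,b), (a,b,c), (a,c,b), (b,d,e), (b,e,d), (c,d,e), (c,e,c), (c,e,d), (d,a,a), (d,b,a), (d,b,b), (d,b,c), (d,c,a), (d,c,b), (f,a,a), (f,b,a), (f,b,b).

17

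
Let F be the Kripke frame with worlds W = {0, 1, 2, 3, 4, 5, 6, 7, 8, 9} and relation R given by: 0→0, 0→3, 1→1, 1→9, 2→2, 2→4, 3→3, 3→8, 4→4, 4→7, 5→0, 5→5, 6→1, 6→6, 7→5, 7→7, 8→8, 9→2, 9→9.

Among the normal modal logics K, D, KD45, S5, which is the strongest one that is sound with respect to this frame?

D

Serial (axiom D): yes — every world has a successor (e.g. 0 R 0).
Euclidean (axiom 5): no — 0 R 3 and 0 R 0, but not 3 R 0.
Transitive (axiom 4): no — 0 R 3 and 3 R 8, but not 0 R 8.
Reflexive (axiom T): yes — every world is R-related to itself.
So F validates K, D; KD45 would additionally require R to be Euclidean and transitive. The strongest is D.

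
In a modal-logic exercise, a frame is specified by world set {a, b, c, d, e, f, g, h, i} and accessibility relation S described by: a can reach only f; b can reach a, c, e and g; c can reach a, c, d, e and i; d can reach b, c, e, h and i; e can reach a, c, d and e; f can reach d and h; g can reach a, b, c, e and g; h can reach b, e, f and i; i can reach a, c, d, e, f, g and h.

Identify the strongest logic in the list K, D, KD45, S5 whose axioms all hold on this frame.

D

Serial (axiom D): yes — every world has a successor (e.g. a S f).
Euclidean (axiom 5): no — b S a and b S c, but not a S c.
Transitive (axiom 4): no — a S f and f S d, but not a S d.
Reflexive (axiom T): no — a is not related to itself.
So F validates K, D; KD45 would additionally require S to be Euclidean and transitive. The strongest is D.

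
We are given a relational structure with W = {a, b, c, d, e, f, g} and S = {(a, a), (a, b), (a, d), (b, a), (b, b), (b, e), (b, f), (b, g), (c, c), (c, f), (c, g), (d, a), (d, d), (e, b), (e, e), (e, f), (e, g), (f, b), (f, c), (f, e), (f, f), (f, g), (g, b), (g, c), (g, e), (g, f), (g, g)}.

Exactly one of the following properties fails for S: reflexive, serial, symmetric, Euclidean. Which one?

Euclidean

Reflexive: yes — every world is S-related to itself.
Serial: yes — every world has a successor (e.g. a S a).
Symmetric: yes — every pair in S has its reverse in S.
Euclidean: no — a S b and a S d, but not b S d.
Only Euclidean fails.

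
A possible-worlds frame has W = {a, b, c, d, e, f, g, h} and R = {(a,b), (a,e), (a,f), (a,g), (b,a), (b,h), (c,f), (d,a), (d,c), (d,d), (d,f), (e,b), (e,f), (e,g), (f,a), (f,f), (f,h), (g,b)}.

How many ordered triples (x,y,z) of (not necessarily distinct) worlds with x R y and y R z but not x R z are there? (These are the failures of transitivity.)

23

Enumerating: (a,b,a), (a,b,h), (a,f,a), (a,f,h), (b,a,b), (b,a,e), (b,a,f), (b,a,g), (c,f,a), (c,f,h), (d,a,b), (d,a,e), … and 11 more.
Total: 23.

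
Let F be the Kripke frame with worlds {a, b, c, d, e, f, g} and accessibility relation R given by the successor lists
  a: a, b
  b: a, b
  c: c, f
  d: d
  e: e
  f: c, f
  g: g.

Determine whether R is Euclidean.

Euclidean: yes — any two successors of a common world are R-related.

Yes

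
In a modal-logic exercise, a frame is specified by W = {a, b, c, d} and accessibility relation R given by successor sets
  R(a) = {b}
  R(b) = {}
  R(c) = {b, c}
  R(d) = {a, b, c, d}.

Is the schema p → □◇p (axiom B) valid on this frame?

The schema B characterises exactly the symmetric frames.
Symmetric: no — a R b but not b R a.

No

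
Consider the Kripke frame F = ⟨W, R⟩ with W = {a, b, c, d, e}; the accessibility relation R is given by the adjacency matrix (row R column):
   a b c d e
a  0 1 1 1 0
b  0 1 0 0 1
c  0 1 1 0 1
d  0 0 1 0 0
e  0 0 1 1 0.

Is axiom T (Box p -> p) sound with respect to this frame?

No

The schema T characterises exactly the reflexive frames.
Reflexive: no — a is not related to itself.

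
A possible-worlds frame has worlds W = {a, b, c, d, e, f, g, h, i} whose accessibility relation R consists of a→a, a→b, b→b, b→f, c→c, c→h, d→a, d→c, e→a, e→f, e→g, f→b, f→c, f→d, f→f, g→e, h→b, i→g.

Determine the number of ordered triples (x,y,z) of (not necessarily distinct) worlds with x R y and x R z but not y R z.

22

Enumerating: (a,b,a), (c,h,c), (c,h,h), (d,a,c), (d,c,a), (e,a,f), (e,a,g), (e,f,a), (e,f,g), (e,g,a), (e,g,f), (e,g,g), … and 10 more.
Total: 22.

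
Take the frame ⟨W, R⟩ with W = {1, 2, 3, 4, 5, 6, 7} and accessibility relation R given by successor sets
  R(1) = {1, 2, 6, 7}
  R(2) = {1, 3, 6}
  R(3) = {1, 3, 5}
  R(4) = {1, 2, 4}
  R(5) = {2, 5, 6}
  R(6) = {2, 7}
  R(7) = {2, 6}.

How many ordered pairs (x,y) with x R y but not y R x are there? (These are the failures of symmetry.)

Enumerating: (1,6), (1,7), (2,3), (3,1), (3,5), (4,1), (4,2), (5,2), (5,6), (7,2).

10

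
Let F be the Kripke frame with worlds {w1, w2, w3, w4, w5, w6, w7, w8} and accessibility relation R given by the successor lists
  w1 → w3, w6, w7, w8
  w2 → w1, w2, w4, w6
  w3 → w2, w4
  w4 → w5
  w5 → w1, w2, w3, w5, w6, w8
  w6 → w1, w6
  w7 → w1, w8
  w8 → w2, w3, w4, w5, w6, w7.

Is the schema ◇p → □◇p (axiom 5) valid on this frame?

No

Axiom 5 corresponds to the accessibility relation being Euclidean.
Euclidean: no — w1 R w3 and w1 R w6, but not w3 R w6.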